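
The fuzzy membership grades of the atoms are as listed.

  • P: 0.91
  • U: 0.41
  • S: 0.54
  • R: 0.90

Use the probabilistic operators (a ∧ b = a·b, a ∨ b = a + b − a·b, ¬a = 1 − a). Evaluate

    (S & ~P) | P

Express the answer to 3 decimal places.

~P = 1 − 0.9100 = 0.0900
S & ~P = a·b on (0.5400, 0.0900) = 0.0486
(S & ~P) | P = a + b − a·b on (0.0486, 0.9100) = 0.9144

0.914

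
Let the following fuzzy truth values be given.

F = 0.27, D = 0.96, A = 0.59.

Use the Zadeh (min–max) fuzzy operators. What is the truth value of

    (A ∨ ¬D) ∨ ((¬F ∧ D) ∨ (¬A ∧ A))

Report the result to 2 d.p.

¬D = 1 − 0.96 = 0.04
A ∨ ¬D = max(a, b) on (0.59, 0.04) = 0.59
¬F = 1 − 0.27 = 0.73
¬F ∧ D = min(a, b) on (0.73, 0.96) = 0.73
¬A = 1 − 0.59 = 0.41
¬A ∧ A = min(a, b) on (0.41, 0.59) = 0.41
(¬F ∧ D) ∨ (¬A ∧ A) = max(a, b) on (0.73, 0.41) = 0.73
(A ∨ ¬D) ∨ ((¬F ∧ D) ∨ (¬A ∧ A)) = max(a, b) on (0.59, 0.73) = 0.73

0.73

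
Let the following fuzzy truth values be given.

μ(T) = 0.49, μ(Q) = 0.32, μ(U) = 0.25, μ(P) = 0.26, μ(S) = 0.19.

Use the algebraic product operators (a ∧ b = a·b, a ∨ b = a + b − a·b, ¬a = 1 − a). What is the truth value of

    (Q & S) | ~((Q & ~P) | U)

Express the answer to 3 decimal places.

Q & S = a·b on (0.3200, 0.1900) = 0.0608
~P = 1 − 0.2600 = 0.7400
Q & ~P = a·b on (0.3200, 0.7400) = 0.2368
(Q & ~P) | U = a + b − a·b on (0.2368, 0.2500) = 0.4276
~((Q & ~P) | U) = 1 − 0.4276 = 0.5724
(Q & S) | ~((Q & ~P) | U) = a + b − a·b on (0.0608, 0.5724) = 0.5984

0.598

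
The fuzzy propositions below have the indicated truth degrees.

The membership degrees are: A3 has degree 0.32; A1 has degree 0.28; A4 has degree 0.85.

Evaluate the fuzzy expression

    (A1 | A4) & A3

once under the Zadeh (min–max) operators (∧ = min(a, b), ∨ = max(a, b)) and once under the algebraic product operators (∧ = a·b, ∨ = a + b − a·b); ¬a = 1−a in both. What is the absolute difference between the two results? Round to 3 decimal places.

Under Zadeh (min–max):
  A1 | A4 = max(a, b) on (0.28, 0.85) = 0.85
  (A1 | A4) & A3 = min(a, b) on (0.85, 0.32) = 0.32
  → value = 0.3200
Under algebraic product:
  A1 | A4 = a + b − a·b on (0.2800, 0.8500) = 0.8920
  (A1 | A4) & A3 = a·b on (0.8920, 0.3200) = 0.2854
  → value = 0.2854
|0.3200 − 0.2854| = 0.035

0.035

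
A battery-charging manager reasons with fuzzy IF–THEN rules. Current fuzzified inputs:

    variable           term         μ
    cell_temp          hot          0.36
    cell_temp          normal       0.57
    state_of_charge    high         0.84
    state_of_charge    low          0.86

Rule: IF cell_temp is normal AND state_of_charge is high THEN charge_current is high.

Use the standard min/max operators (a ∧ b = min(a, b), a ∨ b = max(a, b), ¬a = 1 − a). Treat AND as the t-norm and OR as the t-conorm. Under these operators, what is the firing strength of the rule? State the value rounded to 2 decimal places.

firing strength: normal=0.57, high=0.84; AND[min(a, b)] → w = 0.57

0.57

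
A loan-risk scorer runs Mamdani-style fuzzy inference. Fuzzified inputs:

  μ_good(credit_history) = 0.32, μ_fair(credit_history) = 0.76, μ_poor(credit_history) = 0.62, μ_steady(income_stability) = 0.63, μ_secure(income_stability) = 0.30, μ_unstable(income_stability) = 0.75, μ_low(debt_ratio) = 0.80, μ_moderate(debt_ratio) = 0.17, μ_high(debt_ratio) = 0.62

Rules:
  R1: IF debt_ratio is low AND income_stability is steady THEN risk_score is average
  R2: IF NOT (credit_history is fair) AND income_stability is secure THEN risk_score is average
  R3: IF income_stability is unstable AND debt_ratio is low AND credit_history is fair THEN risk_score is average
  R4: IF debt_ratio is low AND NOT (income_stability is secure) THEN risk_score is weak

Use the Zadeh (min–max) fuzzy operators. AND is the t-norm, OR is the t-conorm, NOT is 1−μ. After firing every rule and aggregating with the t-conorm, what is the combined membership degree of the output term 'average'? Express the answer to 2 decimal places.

R1: low=0.80, steady=0.63; AND[min(a, b)] → w = 0.63
R2: ¬fair=1−0.76=0.24, secure=0.30; AND[min(a, b)] → w = 0.24
R3: unstable=0.75, low=0.80, fair=0.76; AND[min(a, b)] → w = 0.75
R4: low=0.80, ¬secure=1−0.30=0.70; AND[min(a, b)] → w = 0.70
Rules with consequent 'average': {R1, R2, R3} → strengths 0.63, 0.24, 0.75
Aggregate via t-conorm [max(a, b)]: 0.75

0.75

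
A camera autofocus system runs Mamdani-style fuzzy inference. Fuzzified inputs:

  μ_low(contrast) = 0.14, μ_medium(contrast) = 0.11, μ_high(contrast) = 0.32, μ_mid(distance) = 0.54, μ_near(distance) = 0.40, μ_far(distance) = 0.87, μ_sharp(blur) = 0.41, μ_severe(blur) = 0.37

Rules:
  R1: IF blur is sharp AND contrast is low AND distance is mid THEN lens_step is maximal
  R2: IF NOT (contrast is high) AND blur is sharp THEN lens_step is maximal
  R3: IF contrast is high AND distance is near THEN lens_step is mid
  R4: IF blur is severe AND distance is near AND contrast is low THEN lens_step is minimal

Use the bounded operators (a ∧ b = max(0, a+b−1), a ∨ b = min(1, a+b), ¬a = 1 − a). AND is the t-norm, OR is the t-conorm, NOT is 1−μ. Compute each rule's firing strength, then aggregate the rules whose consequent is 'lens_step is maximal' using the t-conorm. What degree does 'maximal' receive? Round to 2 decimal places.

0.09

R1: sharp=0.41, low=0.14, mid=0.54; AND[max(0, a+b−1)] → w = 0.00
R2: ¬high=1−0.32=0.68, sharp=0.41; AND[max(0, a+b−1)] → w = 0.09
R3: high=0.32, near=0.40; AND[max(0, a+b−1)] → w = 0.00
R4: severe=0.37, near=0.40, low=0.14; AND[max(0, a+b−1)] → w = 0.00
Rules with consequent 'maximal': {R1, R2} → strengths 0.00, 0.09
Aggregate via t-conorm [min(1, a+b)]: 0.09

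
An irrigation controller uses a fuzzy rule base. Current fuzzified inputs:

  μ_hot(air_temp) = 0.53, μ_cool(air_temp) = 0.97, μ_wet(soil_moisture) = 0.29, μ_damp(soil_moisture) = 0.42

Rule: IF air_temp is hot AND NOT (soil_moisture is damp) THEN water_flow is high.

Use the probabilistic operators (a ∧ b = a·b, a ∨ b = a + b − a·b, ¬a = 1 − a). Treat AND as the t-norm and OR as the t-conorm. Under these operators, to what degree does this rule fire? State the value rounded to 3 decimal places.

firing strength: hot=0.53, ¬damp=1−0.42=0.58; AND[a·b] → w = 0.3074

0.307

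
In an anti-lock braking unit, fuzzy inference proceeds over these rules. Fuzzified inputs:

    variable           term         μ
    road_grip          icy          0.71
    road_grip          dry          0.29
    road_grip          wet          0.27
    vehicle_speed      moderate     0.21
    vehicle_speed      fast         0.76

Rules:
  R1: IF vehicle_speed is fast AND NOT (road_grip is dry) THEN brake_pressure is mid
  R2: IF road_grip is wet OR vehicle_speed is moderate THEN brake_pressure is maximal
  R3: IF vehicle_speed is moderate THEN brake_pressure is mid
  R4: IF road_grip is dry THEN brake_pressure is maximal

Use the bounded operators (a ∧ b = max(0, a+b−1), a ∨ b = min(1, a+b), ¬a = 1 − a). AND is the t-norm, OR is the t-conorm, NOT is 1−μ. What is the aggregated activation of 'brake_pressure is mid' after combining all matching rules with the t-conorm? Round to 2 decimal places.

0.68

R1: fast=0.76, ¬dry=1−0.29=0.71; AND[max(0, a+b−1)] → w = 0.47
R2: wet=0.27, moderate=0.21; OR[min(1, a+b)] → w = 0.48
R3: moderate=0.21 → w = 0.21
R4: dry=0.29 → w = 0.29
Rules with consequent 'mid': {R1, R3} → strengths 0.47, 0.21
Aggregate via t-conorm [min(1, a+b)]: 0.68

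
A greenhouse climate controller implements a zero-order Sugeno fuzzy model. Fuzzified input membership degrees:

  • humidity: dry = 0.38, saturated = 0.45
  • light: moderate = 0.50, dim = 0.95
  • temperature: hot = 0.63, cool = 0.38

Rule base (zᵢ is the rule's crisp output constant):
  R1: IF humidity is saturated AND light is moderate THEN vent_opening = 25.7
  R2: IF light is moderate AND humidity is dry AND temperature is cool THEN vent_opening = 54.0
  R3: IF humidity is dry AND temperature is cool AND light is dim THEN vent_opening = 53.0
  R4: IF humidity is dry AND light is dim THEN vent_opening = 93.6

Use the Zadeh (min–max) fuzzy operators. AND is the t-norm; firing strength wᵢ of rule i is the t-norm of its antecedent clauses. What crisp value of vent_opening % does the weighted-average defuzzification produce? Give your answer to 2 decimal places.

55.22

R1 (z=25.7): saturated=0.45, moderate=0.50; AND[min(a, b)] → w = 0.45
R2 (z=54.0): moderate=0.50, dry=0.38, cool=0.38; AND[min(a, b)] → w = 0.38
R3 (z=53.0): dry=0.38, cool=0.38, dim=0.95; AND[min(a, b)] → w = 0.38
R4 (z=93.6): dry=0.38, dim=0.95; AND[min(a, b)] → w = 0.38
Weighted average = (0.45·25.7 + 0.38·54.0 + 0.38·53.0 + 0.38·93.6) / (0.45 + 0.38 + 0.38 + 0.38)
  = 87.7930 / 1.5900 = 55.22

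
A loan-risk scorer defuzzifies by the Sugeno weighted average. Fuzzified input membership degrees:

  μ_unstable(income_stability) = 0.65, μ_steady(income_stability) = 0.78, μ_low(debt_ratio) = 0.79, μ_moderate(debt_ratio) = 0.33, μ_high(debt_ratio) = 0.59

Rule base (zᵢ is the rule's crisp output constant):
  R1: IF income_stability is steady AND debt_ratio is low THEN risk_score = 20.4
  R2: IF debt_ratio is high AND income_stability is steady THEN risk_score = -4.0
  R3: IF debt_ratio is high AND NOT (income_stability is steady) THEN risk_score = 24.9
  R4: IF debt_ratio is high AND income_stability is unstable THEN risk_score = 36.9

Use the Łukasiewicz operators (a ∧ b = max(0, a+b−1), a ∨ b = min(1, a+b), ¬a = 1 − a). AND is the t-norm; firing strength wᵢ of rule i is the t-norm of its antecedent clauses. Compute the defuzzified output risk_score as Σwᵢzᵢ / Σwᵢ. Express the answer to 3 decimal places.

R1 (z=20.4): steady=0.78, low=0.79; AND[max(0, a+b−1)] → w = 0.57
R2 (z=-4.0): high=0.59, steady=0.78; AND[max(0, a+b−1)] → w = 0.37
R3 (z=24.9): high=0.59, ¬steady=1−0.78=0.22; AND[max(0, a+b−1)] → w = 0.00
R4 (z=36.9): high=0.59, unstable=0.65; AND[max(0, a+b−1)] → w = 0.24
Weighted average = (0.57·20.4 + 0.37·-4.0 + 0.00·24.9 + 0.24·36.9) / (0.57 + 0.37 + 0.00 + 0.24)
  = 19.0040 / 1.1800 = 16.105

16.105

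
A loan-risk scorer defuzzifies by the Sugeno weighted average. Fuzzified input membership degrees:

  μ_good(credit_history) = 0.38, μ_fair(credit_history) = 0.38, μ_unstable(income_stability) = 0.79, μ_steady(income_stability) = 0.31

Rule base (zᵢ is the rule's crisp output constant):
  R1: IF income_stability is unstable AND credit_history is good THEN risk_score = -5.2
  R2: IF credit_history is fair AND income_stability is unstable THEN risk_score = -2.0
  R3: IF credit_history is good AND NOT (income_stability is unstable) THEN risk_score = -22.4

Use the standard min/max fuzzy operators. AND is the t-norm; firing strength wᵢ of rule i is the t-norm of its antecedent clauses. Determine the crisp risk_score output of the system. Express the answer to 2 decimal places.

R1 (z=-5.2): unstable=0.79, good=0.38; AND[min(a, b)] → w = 0.38
R2 (z=-2.0): fair=0.38, unstable=0.79; AND[min(a, b)] → w = 0.38
R3 (z=-22.4): good=0.38, ¬unstable=1−0.79=0.21; AND[min(a, b)] → w = 0.21
Weighted average = (0.38·-5.2 + 0.38·-2.0 + 0.21·-22.4) / (0.38 + 0.38 + 0.21)
  = -7.4400 / 0.9700 = -7.67

-7.67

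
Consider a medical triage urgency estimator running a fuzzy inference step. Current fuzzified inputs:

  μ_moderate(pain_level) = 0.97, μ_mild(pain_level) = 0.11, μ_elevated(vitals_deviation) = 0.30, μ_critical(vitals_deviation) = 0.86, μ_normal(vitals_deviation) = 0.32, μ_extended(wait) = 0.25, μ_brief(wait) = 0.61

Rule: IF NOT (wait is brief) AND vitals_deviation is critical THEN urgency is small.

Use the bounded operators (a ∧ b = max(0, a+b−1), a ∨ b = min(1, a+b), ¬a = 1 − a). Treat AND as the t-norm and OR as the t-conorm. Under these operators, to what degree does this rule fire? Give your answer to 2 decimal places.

0.25

firing strength: ¬brief=1−0.61=0.39, critical=0.86; AND[max(0, a+b−1)] → w = 0.25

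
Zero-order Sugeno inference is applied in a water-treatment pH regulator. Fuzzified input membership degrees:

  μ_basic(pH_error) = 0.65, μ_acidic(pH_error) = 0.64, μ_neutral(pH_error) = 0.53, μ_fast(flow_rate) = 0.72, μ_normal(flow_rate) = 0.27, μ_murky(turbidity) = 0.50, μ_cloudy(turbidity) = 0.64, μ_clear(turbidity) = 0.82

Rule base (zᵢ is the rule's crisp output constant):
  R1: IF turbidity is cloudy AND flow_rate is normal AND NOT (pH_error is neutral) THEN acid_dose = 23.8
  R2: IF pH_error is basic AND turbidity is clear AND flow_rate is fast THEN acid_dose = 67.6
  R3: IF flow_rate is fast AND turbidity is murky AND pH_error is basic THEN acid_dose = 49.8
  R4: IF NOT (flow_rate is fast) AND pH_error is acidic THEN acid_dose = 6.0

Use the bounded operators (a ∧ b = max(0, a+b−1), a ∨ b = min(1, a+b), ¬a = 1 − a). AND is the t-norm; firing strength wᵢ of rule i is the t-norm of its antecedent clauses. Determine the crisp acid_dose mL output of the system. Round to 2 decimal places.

R1 (z=23.8): cloudy=0.64, normal=0.27, ¬neutral=1−0.53=0.47; AND[max(0, a+b−1)] → w = 0.00
R2 (z=67.6): basic=0.65, clear=0.82, fast=0.72; AND[max(0, a+b−1)] → w = 0.19
R3 (z=49.8): fast=0.72, murky=0.50, basic=0.65; AND[max(0, a+b−1)] → w = 0.00
R4 (z=6.0): ¬fast=1−0.72=0.28, acidic=0.64; AND[max(0, a+b−1)] → w = 0.00
Weighted average = (0.00·23.8 + 0.19·67.6 + 0.00·49.8 + 0.00·6.0) / (0.00 + 0.19 + 0.00 + 0.00)
  = 12.8440 / 0.1900 = 67.60

67.60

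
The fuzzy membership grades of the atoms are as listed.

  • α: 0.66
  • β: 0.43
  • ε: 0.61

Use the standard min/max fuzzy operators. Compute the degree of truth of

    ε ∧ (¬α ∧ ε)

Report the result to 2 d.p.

¬α = 1 − 0.66 = 0.34
¬α ∧ ε = min(a, b) on (0.34, 0.61) = 0.34
ε ∧ (¬α ∧ ε) = min(a, b) on (0.61, 0.34) = 0.34

0.34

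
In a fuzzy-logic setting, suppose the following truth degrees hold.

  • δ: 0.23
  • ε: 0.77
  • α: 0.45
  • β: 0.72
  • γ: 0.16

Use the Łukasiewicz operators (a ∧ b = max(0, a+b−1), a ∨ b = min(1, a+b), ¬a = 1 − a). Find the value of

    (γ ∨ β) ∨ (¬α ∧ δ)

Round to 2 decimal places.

γ ∨ β = min(1, a+b) on (0.16, 0.72) = 0.88
¬α = 1 − 0.45 = 0.55
¬α ∧ δ = max(0, a+b−1) on (0.55, 0.23) = 0.00
(γ ∨ β) ∨ (¬α ∧ δ) = min(1, a+b) on (0.88, 0.00) = 0.88

0.88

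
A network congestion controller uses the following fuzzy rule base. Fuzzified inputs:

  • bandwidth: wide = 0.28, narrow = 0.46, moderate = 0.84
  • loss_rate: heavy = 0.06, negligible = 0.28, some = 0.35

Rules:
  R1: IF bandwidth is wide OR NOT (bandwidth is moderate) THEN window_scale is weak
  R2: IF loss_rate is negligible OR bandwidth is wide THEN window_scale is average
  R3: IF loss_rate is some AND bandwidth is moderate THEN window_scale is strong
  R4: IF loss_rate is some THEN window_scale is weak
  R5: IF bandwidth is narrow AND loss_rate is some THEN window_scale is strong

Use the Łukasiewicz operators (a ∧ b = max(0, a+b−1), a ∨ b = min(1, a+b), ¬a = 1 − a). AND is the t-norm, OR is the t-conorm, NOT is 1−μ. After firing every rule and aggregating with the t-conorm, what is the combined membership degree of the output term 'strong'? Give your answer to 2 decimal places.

R1: wide=0.28, ¬moderate=1−0.84=0.16; OR[min(1, a+b)] → w = 0.44
R2: negligible=0.28, wide=0.28; OR[min(1, a+b)] → w = 0.56
R3: some=0.35, moderate=0.84; AND[max(0, a+b−1)] → w = 0.19
R4: some=0.35 → w = 0.35
R5: narrow=0.46, some=0.35; AND[max(0, a+b−1)] → w = 0.00
Rules with consequent 'strong': {R3, R5} → strengths 0.19, 0.00
Aggregate via t-conorm [min(1, a+b)]: 0.19

0.19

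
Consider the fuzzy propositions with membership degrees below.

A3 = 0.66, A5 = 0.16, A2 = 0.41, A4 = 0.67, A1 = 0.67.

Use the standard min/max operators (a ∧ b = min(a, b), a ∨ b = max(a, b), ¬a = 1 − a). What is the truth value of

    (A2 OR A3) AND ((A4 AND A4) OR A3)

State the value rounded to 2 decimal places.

A2 OR A3 = max(a, b) on (0.41, 0.66) = 0.66
A4 AND A4 = min(a, b) on (0.67, 0.67) = 0.67
(A4 AND A4) OR A3 = max(a, b) on (0.67, 0.66) = 0.67
(A2 OR A3) AND ((A4 AND A4) OR A3) = min(a, b) on (0.66, 0.67) = 0.66

0.66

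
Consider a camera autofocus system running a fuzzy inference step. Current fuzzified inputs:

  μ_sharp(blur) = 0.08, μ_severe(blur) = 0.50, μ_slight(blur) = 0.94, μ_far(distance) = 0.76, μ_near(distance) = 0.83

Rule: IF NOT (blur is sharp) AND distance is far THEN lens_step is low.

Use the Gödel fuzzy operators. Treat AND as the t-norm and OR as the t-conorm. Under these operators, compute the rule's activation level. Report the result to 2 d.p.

firing strength: ¬sharp=1−0.08=0.92, far=0.76; AND[min(a, b)] → w = 0.76

0.76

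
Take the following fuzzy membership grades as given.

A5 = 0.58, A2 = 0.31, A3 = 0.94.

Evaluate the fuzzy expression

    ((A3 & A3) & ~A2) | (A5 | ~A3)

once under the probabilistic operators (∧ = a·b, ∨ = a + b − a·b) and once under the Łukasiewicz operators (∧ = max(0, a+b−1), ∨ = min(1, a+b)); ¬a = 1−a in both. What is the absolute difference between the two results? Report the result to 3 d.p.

Under probabilistic:
  A3 & A3 = a·b on (0.9400, 0.9400) = 0.8836
  ~A2 = 1 − 0.3100 = 0.6900
  (A3 & A3) & ~A2 = a·b on (0.8836, 0.6900) = 0.6097
  ~A3 = 1 − 0.9400 = 0.0600
  A5 | ~A3 = a + b − a·b on (0.5800, 0.0600) = 0.6052
  ((A3 & A3) & ~A2) | (A5 | ~A3) = a + b − a·b on (0.6097, 0.6052) = 0.8459
  → value = 0.8459
Under Łukasiewicz:
  A3 & A3 = max(0, a+b−1) on (0.94, 0.94) = 0.88
  ~A2 = 1 − 0.31 = 0.69
  (A3 & A3) & ~A2 = max(0, a+b−1) on (0.88, 0.69) = 0.57
  ~A3 = 1 − 0.94 = 0.06
  A5 | ~A3 = min(1, a+b) on (0.58, 0.06) = 0.64
  ((A3 & A3) & ~A2) | (A5 | ~A3) = min(1, a+b) on (0.57, 0.64) = 1.00
  → value = 1.0000
|0.8459 − 1.0000| = 0.154

0.154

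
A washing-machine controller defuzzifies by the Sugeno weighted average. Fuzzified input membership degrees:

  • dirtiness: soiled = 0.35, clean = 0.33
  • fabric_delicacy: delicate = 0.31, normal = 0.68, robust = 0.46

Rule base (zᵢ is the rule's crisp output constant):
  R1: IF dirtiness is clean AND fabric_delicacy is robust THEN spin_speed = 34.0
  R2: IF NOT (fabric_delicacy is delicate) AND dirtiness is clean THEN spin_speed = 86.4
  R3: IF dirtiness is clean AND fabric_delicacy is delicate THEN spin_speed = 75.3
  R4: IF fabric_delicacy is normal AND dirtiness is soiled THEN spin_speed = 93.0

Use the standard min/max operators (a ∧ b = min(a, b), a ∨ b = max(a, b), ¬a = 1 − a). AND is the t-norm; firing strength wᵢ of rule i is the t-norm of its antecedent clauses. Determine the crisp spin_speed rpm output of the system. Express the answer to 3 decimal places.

R1 (z=34.0): clean=0.33, robust=0.46; AND[min(a, b)] → w = 0.33
R2 (z=86.4): ¬delicate=1−0.31=0.69, clean=0.33; AND[min(a, b)] → w = 0.33
R3 (z=75.3): clean=0.33, delicate=0.31; AND[min(a, b)] → w = 0.31
R4 (z=93.0): normal=0.68, soiled=0.35; AND[min(a, b)] → w = 0.35
Weighted average = (0.33·34.0 + 0.33·86.4 + 0.31·75.3 + 0.35·93.0) / (0.33 + 0.33 + 0.31 + 0.35)
  = 95.6250 / 1.3200 = 72.443

72.443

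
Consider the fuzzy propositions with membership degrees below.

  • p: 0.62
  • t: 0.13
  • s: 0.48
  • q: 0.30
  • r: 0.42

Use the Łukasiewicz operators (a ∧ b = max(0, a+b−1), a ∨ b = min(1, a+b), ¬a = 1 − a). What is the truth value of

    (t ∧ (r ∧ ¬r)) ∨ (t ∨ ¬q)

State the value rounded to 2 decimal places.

¬r = 1 − 0.42 = 0.58
r ∧ ¬r = max(0, a+b−1) on (0.42, 0.58) = 0.00
t ∧ (r ∧ ¬r) = max(0, a+b−1) on (0.13, 0.00) = 0.00
¬q = 1 − 0.30 = 0.70
t ∨ ¬q = min(1, a+b) on (0.13, 0.70) = 0.83
(t ∧ (r ∧ ¬r)) ∨ (t ∨ ¬q) = min(1, a+b) on (0.00, 0.83) = 0.83

0.83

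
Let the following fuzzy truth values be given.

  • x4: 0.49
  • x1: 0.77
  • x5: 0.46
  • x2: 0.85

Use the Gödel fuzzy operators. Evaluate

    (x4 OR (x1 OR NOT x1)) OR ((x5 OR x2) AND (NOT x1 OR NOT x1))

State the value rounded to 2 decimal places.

NOT x1 = 1 − 0.77 = 0.23
x1 OR NOT x1 = max(a, b) on (0.77, 0.23) = 0.77
x4 OR (x1 OR NOT x1) = max(a, b) on (0.49, 0.77) = 0.77
x5 OR x2 = max(a, b) on (0.46, 0.85) = 0.85
NOT x1 = 1 − 0.77 = 0.23
NOT x1 = 1 − 0.77 = 0.23
NOT x1 OR NOT x1 = max(a, b) on (0.23, 0.23) = 0.23
(x5 OR x2) AND (NOT x1 OR NOT x1) = min(a, b) on (0.85, 0.23) = 0.23
(x4 OR (x1 OR NOT x1)) OR ((x5 OR x2) AND (NOT x1 OR NOT x1)) = max(a, b) on (0.77, 0.23) = 0.77

0.77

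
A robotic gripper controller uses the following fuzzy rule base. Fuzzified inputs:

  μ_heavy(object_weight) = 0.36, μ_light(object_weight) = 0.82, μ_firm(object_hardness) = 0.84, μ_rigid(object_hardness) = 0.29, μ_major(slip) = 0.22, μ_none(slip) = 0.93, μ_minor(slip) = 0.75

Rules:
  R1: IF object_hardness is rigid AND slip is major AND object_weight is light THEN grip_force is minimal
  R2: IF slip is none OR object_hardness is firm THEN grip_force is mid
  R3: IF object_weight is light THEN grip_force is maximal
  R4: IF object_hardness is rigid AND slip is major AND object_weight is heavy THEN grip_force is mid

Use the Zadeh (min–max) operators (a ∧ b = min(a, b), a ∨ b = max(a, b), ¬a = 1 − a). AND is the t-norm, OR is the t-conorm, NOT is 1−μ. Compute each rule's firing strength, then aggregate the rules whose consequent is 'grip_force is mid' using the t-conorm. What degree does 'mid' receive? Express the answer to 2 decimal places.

R1: rigid=0.29, major=0.22, light=0.82; AND[min(a, b)] → w = 0.22
R2: none=0.93, firm=0.84; OR[max(a, b)] → w = 0.93
R3: light=0.82 → w = 0.82
R4: rigid=0.29, major=0.22, heavy=0.36; AND[min(a, b)] → w = 0.22
Rules with consequent 'mid': {R2, R4} → strengths 0.93, 0.22
Aggregate via t-conorm [max(a, b)]: 0.93

0.93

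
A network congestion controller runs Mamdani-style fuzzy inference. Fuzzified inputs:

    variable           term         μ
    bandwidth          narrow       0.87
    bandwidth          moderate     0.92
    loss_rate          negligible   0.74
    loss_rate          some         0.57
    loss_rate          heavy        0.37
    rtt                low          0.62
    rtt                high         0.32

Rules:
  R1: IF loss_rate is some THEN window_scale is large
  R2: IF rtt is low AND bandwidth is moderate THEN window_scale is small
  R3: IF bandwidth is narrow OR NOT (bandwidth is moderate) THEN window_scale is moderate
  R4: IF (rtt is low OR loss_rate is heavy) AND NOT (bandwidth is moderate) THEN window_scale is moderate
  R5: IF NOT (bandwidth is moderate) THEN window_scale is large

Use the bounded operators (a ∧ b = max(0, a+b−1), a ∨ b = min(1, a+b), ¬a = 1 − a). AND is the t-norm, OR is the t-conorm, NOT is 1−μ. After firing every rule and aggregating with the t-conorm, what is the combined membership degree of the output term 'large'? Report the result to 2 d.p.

0.65

R1: some=0.57 → w = 0.57
R2: low=0.62, moderate=0.92; AND[max(0, a+b−1)] → w = 0.54
R3: narrow=0.87, ¬moderate=1−0.92=0.08; OR[min(1, a+b)] → w = 0.95
R4: (low=0.62 OR heavy=0.37) = 0.99; AND[max(0, a+b−1)] with ¬moderate=1−0.92=0.08 → w = 0.07
R5: ¬moderate=1−0.92=0.08 → w = 0.08
Rules with consequent 'large': {R1, R5} → strengths 0.57, 0.08
Aggregate via t-conorm [min(1, a+b)]: 0.65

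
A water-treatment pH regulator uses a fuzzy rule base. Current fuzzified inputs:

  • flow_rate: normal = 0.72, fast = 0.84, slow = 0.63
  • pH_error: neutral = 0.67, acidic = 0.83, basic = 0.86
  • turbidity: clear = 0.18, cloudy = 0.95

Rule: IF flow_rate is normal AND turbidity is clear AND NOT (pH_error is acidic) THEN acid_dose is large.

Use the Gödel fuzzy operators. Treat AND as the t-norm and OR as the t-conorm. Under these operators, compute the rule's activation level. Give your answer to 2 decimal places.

firing strength: normal=0.72, clear=0.18, ¬acidic=1−0.83=0.17; AND[min(a, b)] → w = 0.17

0.17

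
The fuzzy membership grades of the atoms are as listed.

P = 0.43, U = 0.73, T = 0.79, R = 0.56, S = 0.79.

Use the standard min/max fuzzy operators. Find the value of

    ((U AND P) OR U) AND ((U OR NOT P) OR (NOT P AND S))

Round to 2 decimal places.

U AND P = min(a, b) on (0.73, 0.43) = 0.43
(U AND P) OR U = max(a, b) on (0.43, 0.73) = 0.73
NOT P = 1 − 0.43 = 0.57
U OR NOT P = max(a, b) on (0.73, 0.57) = 0.73
NOT P = 1 − 0.43 = 0.57
NOT P AND S = min(a, b) on (0.57, 0.79) = 0.57
(U OR NOT P) OR (NOT P AND S) = max(a, b) on (0.73, 0.57) = 0.73
((U AND P) OR U) AND ((U OR NOT P) OR (NOT P AND S)) = min(a, b) on (0.73, 0.73) = 0.73

0.73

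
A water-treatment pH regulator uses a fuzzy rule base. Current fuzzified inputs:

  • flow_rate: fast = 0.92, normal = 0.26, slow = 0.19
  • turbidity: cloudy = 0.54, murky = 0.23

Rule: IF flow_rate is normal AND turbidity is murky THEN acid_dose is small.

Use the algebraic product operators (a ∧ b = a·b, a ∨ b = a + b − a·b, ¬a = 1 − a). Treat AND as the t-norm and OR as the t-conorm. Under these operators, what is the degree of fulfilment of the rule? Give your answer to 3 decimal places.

firing strength: normal=0.26, murky=0.23; AND[a·b] → w = 0.0598

0.060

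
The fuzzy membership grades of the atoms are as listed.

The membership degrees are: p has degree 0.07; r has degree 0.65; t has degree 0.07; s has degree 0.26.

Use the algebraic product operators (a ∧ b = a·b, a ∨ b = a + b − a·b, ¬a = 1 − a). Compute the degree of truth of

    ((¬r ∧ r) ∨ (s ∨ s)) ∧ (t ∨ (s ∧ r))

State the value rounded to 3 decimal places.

0.131

¬r = 1 − 0.6500 = 0.3500
¬r ∧ r = a·b on (0.3500, 0.6500) = 0.2275
s ∨ s = a + b − a·b on (0.2600, 0.2600) = 0.4524
(¬r ∧ r) ∨ (s ∨ s) = a + b − a·b on (0.2275, 0.4524) = 0.5770
s ∧ r = a·b on (0.2600, 0.6500) = 0.1690
t ∨ (s ∧ r) = a + b − a·b on (0.0700, 0.1690) = 0.2272
((¬r ∧ r) ∨ (s ∨ s)) ∧ (t ∨ (s ∧ r)) = a·b on (0.5770, 0.2272) = 0.1311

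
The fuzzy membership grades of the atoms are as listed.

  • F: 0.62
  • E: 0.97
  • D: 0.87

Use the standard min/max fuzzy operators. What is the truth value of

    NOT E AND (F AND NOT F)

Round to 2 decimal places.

NOT E = 1 − 0.97 = 0.03
NOT F = 1 − 0.62 = 0.38
F AND NOT F = min(a, b) on (0.62, 0.38) = 0.38
NOT E AND (F AND NOT F) = min(a, b) on (0.03, 0.38) = 0.03

0.03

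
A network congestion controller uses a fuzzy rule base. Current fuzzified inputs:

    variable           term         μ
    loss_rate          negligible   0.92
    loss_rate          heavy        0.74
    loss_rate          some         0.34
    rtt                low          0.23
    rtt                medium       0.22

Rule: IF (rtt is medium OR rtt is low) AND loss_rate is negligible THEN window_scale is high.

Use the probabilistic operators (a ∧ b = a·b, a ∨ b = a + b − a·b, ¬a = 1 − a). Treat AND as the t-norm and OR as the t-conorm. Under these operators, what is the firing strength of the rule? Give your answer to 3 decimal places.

firing strength: (medium=0.22 OR low=0.23) = 0.3994; AND[a·b] with negligible=0.92 → w = 0.3674

0.367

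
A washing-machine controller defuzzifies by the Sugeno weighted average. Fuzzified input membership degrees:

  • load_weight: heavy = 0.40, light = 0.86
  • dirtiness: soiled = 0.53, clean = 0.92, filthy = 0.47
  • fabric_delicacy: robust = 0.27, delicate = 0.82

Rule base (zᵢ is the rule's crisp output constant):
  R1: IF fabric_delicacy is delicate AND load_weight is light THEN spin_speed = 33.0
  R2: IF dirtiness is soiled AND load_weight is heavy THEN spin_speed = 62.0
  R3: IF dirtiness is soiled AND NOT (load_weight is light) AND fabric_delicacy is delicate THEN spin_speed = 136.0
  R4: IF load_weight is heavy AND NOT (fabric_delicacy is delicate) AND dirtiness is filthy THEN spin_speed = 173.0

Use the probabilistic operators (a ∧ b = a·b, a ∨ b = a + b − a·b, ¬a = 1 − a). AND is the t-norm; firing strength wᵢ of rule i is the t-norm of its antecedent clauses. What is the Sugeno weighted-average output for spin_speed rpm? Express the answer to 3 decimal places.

R1 (z=33.0): delicate=0.82, light=0.86; AND[a·b] → w = 0.7052
R2 (z=62.0): soiled=0.53, heavy=0.40; AND[a·b] → w = 0.2120
R3 (z=136.0): soiled=0.53, ¬light=1−0.86=0.14, delicate=0.82; AND[a·b] → w = 0.0608
R4 (z=173.0): heavy=0.40, ¬delicate=1−0.82=0.18, filthy=0.47; AND[a·b] → w = 0.0338
Weighted average = (0.7052·33.0 + 0.2120·62.0 + 0.0608·136.0 + 0.0338·173.0) / (0.7052 + 0.2120 + 0.0608 + 0.0338)
  = 50.5447 / 1.0119 = 49.951

49.951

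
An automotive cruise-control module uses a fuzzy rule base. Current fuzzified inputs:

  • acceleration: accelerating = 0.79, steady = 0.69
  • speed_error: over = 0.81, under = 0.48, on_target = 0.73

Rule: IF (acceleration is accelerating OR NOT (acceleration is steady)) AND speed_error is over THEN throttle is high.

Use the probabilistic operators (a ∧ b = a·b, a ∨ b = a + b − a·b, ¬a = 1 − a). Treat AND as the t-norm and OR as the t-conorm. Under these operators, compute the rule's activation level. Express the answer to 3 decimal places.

firing strength: (accelerating=0.79 OR ¬steady=1−0.69=0.31) = 0.8551; AND[a·b] with over=0.81 → w = 0.6926

0.693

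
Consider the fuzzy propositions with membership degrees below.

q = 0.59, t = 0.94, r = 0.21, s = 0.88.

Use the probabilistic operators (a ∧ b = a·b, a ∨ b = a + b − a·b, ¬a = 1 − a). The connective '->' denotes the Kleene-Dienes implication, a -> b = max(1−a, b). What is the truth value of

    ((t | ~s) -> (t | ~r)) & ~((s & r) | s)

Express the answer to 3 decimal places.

0.097

~s = 1 − 0.8800 = 0.1200
t | ~s = a + b − a·b on (0.9400, 0.1200) = 0.9472
~r = 1 − 0.2100 = 0.7900
t | ~r = a + b − a·b on (0.9400, 0.7900) = 0.9874
(t | ~s) -> (t | ~r)  [Kleene-Dienes: max(1−a, b)] with a=0.9472, b=0.9874 → 0.9874
s & r = a·b on (0.8800, 0.2100) = 0.1848
(s & r) | s = a + b − a·b on (0.1848, 0.8800) = 0.9022
~((s & r) | s) = 1 − 0.9022 = 0.0978
((t | ~s) -> (t | ~r)) & ~((s & r) | s) = a·b on (0.9874, 0.0978) = 0.0966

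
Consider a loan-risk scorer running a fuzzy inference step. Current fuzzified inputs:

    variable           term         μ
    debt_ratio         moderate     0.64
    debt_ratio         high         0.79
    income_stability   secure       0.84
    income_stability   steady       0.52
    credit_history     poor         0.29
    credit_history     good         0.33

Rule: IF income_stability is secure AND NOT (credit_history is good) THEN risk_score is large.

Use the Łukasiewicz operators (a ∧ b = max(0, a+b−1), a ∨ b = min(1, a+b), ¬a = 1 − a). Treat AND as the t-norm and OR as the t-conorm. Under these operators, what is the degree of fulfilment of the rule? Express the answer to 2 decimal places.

firing strength: secure=0.84, ¬good=1−0.33=0.67; AND[max(0, a+b−1)] → w = 0.51

0.51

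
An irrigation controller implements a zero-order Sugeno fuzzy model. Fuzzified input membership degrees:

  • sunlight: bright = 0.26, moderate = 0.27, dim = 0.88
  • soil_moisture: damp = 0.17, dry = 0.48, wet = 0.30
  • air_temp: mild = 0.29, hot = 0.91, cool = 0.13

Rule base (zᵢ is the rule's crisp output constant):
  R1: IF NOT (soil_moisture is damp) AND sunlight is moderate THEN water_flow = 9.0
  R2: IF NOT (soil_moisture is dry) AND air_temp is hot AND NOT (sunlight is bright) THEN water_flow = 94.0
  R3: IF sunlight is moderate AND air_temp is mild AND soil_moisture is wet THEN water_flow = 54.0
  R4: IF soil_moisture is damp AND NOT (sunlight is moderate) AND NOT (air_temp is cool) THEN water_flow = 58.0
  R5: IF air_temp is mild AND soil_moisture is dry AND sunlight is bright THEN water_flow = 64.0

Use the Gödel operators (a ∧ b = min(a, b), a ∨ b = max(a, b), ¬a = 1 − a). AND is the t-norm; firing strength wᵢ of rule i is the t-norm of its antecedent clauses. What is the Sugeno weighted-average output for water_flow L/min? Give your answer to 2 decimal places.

62.01

R1 (z=9.0): ¬damp=1−0.17=0.83, moderate=0.27; AND[min(a, b)] → w = 0.27
R2 (z=94.0): ¬dry=1−0.48=0.52, hot=0.91, ¬bright=1−0.26=0.74; AND[min(a, b)] → w = 0.52
R3 (z=54.0): moderate=0.27, mild=0.29, wet=0.30; AND[min(a, b)] → w = 0.27
R4 (z=58.0): damp=0.17, ¬moderate=1−0.27=0.73, ¬cool=1−0.13=0.87; AND[min(a, b)] → w = 0.17
R5 (z=64.0): mild=0.29, dry=0.48, bright=0.26; AND[min(a, b)] → w = 0.26
Weighted average = (0.27·9.0 + 0.52·94.0 + 0.27·54.0 + 0.17·58.0 + 0.26·64.0) / (0.27 + 0.52 + 0.27 + 0.17 + 0.26)
  = 92.3900 / 1.4900 = 62.01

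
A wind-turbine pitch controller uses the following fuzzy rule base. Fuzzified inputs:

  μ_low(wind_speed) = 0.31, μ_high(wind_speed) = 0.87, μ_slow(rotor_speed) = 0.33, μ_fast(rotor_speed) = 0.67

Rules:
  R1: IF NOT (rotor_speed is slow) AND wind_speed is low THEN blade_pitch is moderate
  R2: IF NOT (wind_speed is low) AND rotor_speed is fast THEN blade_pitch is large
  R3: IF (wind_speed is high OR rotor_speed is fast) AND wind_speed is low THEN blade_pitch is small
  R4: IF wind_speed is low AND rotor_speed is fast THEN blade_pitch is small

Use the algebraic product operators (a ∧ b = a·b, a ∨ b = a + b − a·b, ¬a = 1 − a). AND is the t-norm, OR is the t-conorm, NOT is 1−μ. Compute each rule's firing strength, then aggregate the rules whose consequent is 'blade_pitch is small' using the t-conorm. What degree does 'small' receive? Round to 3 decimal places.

R1: ¬slow=1−0.33=0.67, low=0.31; AND[a·b] → w = 0.2077
R2: ¬low=1−0.31=0.69, fast=0.67; AND[a·b] → w = 0.4623
R3: (high=0.87 OR fast=0.67) = 0.9571; AND[a·b] with low=0.31 → w = 0.2967
R4: low=0.31, fast=0.67; AND[a·b] → w = 0.2077
Rules with consequent 'small': {R3, R4} → strengths 0.2967, 0.2077
Aggregate via t-conorm [a + b − a·b]: 0.4428

0.443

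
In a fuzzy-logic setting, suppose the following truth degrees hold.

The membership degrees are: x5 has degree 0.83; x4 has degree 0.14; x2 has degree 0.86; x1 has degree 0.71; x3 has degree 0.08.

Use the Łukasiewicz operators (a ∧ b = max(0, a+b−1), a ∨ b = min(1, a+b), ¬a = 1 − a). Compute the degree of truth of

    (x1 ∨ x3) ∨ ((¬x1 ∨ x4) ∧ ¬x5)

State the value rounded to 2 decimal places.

x1 ∨ x3 = min(1, a+b) on (0.71, 0.08) = 0.79
¬x1 = 1 − 0.71 = 0.29
¬x1 ∨ x4 = min(1, a+b) on (0.29, 0.14) = 0.43
¬x5 = 1 − 0.83 = 0.17
(¬x1 ∨ x4) ∧ ¬x5 = max(0, a+b−1) on (0.43, 0.17) = 0.00
(x1 ∨ x3) ∨ ((¬x1 ∨ x4) ∧ ¬x5) = min(1, a+b) on (0.79, 0.00) = 0.79

0.79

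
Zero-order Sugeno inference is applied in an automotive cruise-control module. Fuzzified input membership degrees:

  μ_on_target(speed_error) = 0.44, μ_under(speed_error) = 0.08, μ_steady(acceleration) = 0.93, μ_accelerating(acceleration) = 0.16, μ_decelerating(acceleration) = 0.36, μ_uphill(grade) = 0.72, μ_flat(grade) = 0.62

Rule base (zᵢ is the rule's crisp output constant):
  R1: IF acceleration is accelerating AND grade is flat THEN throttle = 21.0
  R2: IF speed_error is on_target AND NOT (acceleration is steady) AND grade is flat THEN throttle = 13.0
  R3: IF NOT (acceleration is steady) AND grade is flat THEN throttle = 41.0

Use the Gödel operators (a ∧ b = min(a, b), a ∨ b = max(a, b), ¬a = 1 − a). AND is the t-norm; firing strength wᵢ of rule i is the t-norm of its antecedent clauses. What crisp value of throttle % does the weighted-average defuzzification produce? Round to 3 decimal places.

R1 (z=21.0): accelerating=0.16, flat=0.62; AND[min(a, b)] → w = 0.16
R2 (z=13.0): on_target=0.44, ¬steady=1−0.93=0.07, flat=0.62; AND[min(a, b)] → w = 0.07
R3 (z=41.0): ¬steady=1−0.93=0.07, flat=0.62; AND[min(a, b)] → w = 0.07
Weighted average = (0.16·21.0 + 0.07·13.0 + 0.07·41.0) / (0.16 + 0.07 + 0.07)
  = 7.1400 / 0.3000 = 23.800

23.800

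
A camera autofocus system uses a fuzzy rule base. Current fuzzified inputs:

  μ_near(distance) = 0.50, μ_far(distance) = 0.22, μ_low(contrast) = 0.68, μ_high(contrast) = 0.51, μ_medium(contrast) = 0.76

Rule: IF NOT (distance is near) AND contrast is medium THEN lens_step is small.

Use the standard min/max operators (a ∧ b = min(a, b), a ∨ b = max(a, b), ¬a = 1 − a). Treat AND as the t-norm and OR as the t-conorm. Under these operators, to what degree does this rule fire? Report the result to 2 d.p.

0.50

firing strength: ¬near=1−0.50=0.50, medium=0.76; AND[min(a, b)] → w = 0.50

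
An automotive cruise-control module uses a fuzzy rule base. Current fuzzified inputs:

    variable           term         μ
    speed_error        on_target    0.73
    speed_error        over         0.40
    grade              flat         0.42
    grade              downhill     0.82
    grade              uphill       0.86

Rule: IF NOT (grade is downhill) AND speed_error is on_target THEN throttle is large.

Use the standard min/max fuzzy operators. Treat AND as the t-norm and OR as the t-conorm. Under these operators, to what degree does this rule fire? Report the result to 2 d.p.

0.18

firing strength: ¬downhill=1−0.82=0.18, on_target=0.73; AND[min(a, b)] → w = 0.18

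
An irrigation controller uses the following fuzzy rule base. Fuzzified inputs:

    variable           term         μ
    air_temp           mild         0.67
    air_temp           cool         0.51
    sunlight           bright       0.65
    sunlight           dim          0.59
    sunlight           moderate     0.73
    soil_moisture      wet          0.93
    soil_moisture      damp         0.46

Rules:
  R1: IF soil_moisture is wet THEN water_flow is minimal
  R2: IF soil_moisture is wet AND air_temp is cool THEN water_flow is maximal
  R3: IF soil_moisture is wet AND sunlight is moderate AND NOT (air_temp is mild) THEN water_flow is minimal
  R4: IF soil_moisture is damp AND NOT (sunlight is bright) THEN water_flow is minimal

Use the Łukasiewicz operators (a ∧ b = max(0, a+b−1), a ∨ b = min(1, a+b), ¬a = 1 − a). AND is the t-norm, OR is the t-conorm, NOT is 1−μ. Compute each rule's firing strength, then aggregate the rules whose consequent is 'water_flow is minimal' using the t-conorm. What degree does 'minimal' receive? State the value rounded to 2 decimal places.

R1: wet=0.93 → w = 0.93
R2: wet=0.93, cool=0.51; AND[max(0, a+b−1)] → w = 0.44
R3: wet=0.93, moderate=0.73, ¬mild=1−0.67=0.33; AND[max(0, a+b−1)] → w = 0.00
R4: damp=0.46, ¬bright=1−0.65=0.35; AND[max(0, a+b−1)] → w = 0.00
Rules with consequent 'minimal': {R1, R3, R4} → strengths 0.93, 0.00, 0.00
Aggregate via t-conorm [min(1, a+b)]: 0.93

0.93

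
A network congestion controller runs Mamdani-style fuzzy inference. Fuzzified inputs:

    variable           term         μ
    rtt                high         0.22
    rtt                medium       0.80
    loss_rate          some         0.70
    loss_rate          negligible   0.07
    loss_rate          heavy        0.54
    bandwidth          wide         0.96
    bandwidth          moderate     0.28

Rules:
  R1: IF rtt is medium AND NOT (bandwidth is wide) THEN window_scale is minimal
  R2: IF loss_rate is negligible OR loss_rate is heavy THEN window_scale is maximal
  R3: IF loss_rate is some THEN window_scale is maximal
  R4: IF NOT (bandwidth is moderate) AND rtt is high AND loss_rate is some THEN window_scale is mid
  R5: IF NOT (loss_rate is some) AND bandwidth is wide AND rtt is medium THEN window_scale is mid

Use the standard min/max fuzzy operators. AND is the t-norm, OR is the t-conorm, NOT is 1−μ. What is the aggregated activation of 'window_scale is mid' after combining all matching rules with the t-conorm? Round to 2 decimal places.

0.30

R1: medium=0.80, ¬wide=1−0.96=0.04; AND[min(a, b)] → w = 0.04
R2: negligible=0.07, heavy=0.54; OR[max(a, b)] → w = 0.54
R3: some=0.70 → w = 0.70
R4: ¬moderate=1−0.28=0.72, high=0.22, some=0.70; AND[min(a, b)] → w = 0.22
R5: ¬some=1−0.70=0.30, wide=0.96, medium=0.80; AND[min(a, b)] → w = 0.30
Rules with consequent 'mid': {R4, R5} → strengths 0.22, 0.30
Aggregate via t-conorm [max(a, b)]: 0.30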